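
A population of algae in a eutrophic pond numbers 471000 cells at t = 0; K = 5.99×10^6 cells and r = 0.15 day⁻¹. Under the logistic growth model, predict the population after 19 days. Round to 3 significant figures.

3570000 cells

A = (K − N₀)/N₀ = (5.99×10^6 − 471000)/471000 = 11.718.
N(t) = K/(1 + A·e^(−rt)) = 5.99×10^6/(1 + 11.718×e^(−0.15×19)).
e^(−2.85) = 0.057844; denominator = 1 + 11.718×0.057844 = 1.6778.
N = 5.99×10^6/1.6778 = 3.570156×10^6.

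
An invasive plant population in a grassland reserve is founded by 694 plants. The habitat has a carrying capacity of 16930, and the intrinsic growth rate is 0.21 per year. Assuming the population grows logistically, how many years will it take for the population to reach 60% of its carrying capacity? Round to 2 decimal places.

A = (K − N₀)/N₀ = (16930 − 694)/694 = 23.395.
Solve 16930/(1 + 23.395·e^(−0.21t)) = 10158: 1 + 23.395·e^(−0.21t) = 1.6667, so e^(−0.21t) = 0.0284963.
−0.21·t = ln(0.0284963) = -3.558, so t = 3.558/0.21 = 16.943.

16.94 years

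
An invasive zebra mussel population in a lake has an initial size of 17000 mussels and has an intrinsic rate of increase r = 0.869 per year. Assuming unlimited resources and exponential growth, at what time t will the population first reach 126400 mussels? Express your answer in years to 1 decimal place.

2.3 years

Set N₀·e^(rt) = 126400: e^(0.869·t) = 126400/17000 = 7.4353.
0.869·t = ln(7.4353) = 2.0062, so t = 2.0062/0.869 = 2.3087.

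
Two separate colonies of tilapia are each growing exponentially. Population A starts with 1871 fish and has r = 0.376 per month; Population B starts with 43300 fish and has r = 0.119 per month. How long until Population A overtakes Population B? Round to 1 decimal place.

Set 1871·e^(0.376t) = 43300·e^(0.119t).
e^((0.376 − 0.119)t) = 43300/1871 → e^(0.257·t) = 23.143.
0.257·t = ln(23.143) = 3.1417, so t = 3.1417/0.257 = 12.224.

12.2 months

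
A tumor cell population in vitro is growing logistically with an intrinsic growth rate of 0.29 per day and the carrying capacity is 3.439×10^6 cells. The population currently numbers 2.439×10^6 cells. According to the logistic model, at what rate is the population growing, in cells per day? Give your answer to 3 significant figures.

dN/dt = rN(1 − N/K) = 0.29 × 2.439×10^6 × (1 − 2.439×10^6/3.439×10^6).
1 − 2.439×10^6/3.439×10^6 = 0.29078; dN/dt = 0.29 × 2.439×10^6 × 0.29078 = 2.05673×10^5.

206000 cells per day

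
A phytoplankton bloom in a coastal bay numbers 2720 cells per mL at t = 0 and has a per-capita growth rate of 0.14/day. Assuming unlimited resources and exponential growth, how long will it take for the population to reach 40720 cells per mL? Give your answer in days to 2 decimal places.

19.33 days

Set N₀·e^(rt) = 40720: e^(0.14·t) = 40720/2720 = 14.971.
0.14·t = ln(14.971) = 2.7061, so t = 2.7061/0.14 = 19.329.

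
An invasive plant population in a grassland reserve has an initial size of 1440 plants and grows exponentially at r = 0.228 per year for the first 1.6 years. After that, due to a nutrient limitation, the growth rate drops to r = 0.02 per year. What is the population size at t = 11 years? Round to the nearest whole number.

Phase 1: N(1.6) = 1440·e^(0.228×1.6) = 1440·e^0.3648 = 2073.93.
Phase 2 runs for 11 − 1.6 = 9.4 years at r = 0.02.
N(11) = 2073.93·e^(0.02×9.4) = 2073.93·e^0.188 = 2502.88.

2503 plants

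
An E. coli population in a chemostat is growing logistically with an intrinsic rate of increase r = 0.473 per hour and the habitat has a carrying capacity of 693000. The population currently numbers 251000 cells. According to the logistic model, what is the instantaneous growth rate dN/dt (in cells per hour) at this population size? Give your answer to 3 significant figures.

dN/dt = rN(1 − N/K) = 0.473 × 251000 × (1 − 251000/693000).
1 − 251000/693000 = 0.63781; dN/dt = 0.473 × 251000 × 0.63781 = 75722.

75700 cells per hour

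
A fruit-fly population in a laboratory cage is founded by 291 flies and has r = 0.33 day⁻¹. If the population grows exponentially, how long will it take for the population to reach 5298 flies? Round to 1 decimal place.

8.8 days

Set N₀·e^(rt) = 5298: e^(0.33·t) = 5298/291 = 18.206.
0.33·t = ln(18.206) = 2.9018, so t = 2.9018/0.33 = 8.7932.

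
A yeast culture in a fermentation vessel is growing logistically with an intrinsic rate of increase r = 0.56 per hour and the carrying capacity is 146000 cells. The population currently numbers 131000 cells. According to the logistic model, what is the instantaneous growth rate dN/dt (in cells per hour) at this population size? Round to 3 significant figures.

dN/dt = rN(1 − N/K) = 0.56 × 131000 × (1 − 131000/146000).
1 − 131000/146000 = 0.10274; dN/dt = 0.56 × 131000 × 0.10274 = 7537.

7540 cells per hour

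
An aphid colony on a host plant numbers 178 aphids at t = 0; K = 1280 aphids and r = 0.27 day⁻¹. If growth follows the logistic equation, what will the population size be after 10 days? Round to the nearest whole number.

904 aphids

A = (K − N₀)/N₀ = (1280 − 178)/178 = 6.191.
N(t) = K/(1 + A·e^(−rt)) = 1280/(1 + 6.191×e^(−0.27×10)).
e^(−2.7) = 0.067206; denominator = 1 + 6.191×0.067206 = 1.4161.
N = 1280/1.4161 = 903.91.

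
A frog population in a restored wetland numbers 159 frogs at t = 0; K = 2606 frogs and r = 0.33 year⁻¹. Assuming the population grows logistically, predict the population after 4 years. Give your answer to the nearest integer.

A = (K − N₀)/N₀ = (2606 − 159)/159 = 15.39.
N(t) = K/(1 + A·e^(−rt)) = 2606/(1 + 15.39×e^(−0.33×4)).
e^(−1.32) = 0.26714; denominator = 1 + 15.39×0.26714 = 5.1112.
N = 2606/5.1112 = 509.861.

510 frogs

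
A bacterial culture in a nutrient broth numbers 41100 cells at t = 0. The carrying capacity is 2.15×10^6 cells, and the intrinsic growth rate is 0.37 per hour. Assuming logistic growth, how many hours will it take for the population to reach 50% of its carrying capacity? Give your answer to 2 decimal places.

10.64 hours

A = (K − N₀)/N₀ = (2.15×10^6 − 41100)/41100 = 51.311.
Solve 2.15×10^6/(1 + 51.311·e^(−0.37t)) = 1.075×10^6: 1 + 51.311·e^(−0.37t) = 2, so e^(−0.37t) = 0.0194888.
−0.37·t = ln(0.0194888) = -3.9379, so t = 3.9379/0.37 = 10.643.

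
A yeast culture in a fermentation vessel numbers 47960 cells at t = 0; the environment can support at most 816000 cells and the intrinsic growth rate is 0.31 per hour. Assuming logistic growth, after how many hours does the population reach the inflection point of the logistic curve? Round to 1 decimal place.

Logistic growth is fastest at N = K/2 = 408000.
A = (K − N₀)/N₀ = 16.014. Set K/(1 + A·e^(−rt)) = K/2 → A·e^(−rt) = 1.
e^(−0.31t) = 1/16.014 = 0.0624447, so t = ln(16.014)/0.31 = 2.7735/0.31 = 8.9467.

8.9 hours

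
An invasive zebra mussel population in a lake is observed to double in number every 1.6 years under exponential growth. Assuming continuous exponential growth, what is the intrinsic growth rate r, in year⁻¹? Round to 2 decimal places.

0.43 per year

r = ln(2)/t_d = 0.6931/1.6 = 0.43322.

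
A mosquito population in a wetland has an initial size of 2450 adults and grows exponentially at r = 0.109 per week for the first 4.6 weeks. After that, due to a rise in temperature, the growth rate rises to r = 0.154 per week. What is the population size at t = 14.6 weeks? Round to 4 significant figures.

Phase 1: N(4.6) = 2450·e^(0.109×4.6) = 2450·e^0.5014 = 4045.03.
Phase 2 runs for 14.6 − 4.6 = 10 weeks at r = 0.154.
N(14.6) = 4045.03·e^(0.154×10) = 4045.03·e^1.54 = 18868.4.

18870 adults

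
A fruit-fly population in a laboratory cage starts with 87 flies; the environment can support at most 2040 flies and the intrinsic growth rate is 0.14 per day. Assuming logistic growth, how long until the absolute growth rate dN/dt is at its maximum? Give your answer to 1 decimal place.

22.2 days

Logistic growth is fastest at N = K/2 = 1020.
A = (K − N₀)/N₀ = 22.448. Set K/(1 + A·e^(−rt)) = K/2 → A·e^(−rt) = 1.
e^(−0.14t) = 1/22.448 = 0.0445469, so t = ln(22.448)/0.14 = 3.1112/0.14 = 22.223.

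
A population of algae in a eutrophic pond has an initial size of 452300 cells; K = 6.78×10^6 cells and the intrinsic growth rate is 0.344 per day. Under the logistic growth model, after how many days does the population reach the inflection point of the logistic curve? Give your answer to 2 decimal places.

7.67 days

Logistic growth is fastest at N = K/2 = 3.39×10^6.
A = (K − N₀)/N₀ = 13.99. Set K/(1 + A·e^(−rt)) = K/2 → A·e^(−rt) = 1.
e^(−0.344t) = 1/13.99 = 0.0714794, so t = ln(13.99)/0.344 = 2.6383/0.344 = 7.6696.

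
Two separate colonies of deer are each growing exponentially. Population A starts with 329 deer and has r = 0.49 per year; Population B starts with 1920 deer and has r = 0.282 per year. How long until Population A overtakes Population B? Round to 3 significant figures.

8.48 years

Set 329·e^(0.49t) = 1920·e^(0.282t).
e^((0.49 − 0.282)t) = 1920/329 → e^(0.208·t) = 5.8359.
0.208·t = ln(5.8359) = 1.764, so t = 1.764/0.208 = 8.4809.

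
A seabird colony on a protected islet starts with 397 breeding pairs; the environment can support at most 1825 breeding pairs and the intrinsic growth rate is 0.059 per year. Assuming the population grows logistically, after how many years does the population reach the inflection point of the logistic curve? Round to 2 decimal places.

Logistic growth is fastest at N = K/2 = 912.5.
A = (K − N₀)/N₀ = 3.597. Set K/(1 + A·e^(−rt)) = K/2 → A·e^(−rt) = 1.
e^(−0.059t) = 1/3.597 = 0.278011, so t = ln(3.597)/0.059 = 1.2801/0.059 = 21.697.

21.70 years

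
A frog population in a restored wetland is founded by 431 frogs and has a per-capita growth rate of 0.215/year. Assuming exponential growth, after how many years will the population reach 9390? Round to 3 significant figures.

Set N₀·e^(rt) = 9390: e^(0.215·t) = 9390/431 = 21.787.
0.215·t = ln(21.787) = 3.0813, so t = 3.0813/0.215 = 14.332.

14.3 years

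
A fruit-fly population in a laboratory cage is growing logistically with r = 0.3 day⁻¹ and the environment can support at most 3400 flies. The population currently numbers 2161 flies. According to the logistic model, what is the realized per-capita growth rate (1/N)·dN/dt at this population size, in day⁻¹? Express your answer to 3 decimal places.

(1/N)·dN/dt = r(1 − N/K) = 0.3 × (1 − 2161/3400).
= 0.3 × 0.36441 = 0.10932.

0.109 per day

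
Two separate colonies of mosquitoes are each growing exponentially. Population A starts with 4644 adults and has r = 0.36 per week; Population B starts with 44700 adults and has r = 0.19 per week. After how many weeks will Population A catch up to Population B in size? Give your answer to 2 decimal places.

13.32 weeks

Set 4644·e^(0.36t) = 44700·e^(0.19t).
e^((0.36 − 0.19)t) = 44700/4644 → e^(0.17·t) = 9.6253.
0.17·t = ln(9.6253) = 2.2644, so t = 2.2644/0.17 = 13.32.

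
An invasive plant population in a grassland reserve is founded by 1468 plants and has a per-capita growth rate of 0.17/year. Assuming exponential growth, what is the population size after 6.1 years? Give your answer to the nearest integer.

N(t) = N₀·e^(rt) = 1468 × e^(0.17×6.1) = 1468 × e^1.037.
e^1.037 ≈ 2.8207, so N ≈ 1468 × 2.8207 = 4140.85.

4141 plants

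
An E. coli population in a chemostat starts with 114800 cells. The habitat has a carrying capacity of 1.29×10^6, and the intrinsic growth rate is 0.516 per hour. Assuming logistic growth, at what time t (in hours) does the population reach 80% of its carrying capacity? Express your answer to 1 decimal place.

7.2 hours

A = (K − N₀)/N₀ = (1.29×10^6 − 114800)/114800 = 10.237.
Solve 1.29×10^6/(1 + 10.237·e^(−0.516t)) = 1.032×10^6: 1 + 10.237·e^(−0.516t) = 1.25, so e^(−0.516t) = 0.0244214.
−0.516·t = ln(0.0244214) = -3.7123, so t = 3.7123/0.516 = 7.1944.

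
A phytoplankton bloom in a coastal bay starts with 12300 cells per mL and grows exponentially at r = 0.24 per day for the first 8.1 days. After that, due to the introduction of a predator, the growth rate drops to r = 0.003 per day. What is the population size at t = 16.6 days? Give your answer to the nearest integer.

Phase 1: N(8.1) = 12300·e^(0.24×8.1) = 12300·e^1.944 = 85935.7.
Phase 2 runs for 16.6 − 8.1 = 8.5 days at r = 0.003.
N(16.6) = 85935.7·e^(0.003×8.5) = 85935.7·e^0.0255 = 88155.2.

88155 cells per mL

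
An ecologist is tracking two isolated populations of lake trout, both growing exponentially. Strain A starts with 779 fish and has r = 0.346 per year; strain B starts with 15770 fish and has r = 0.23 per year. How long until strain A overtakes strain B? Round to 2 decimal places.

25.93 years

Set 779·e^(0.346t) = 15770·e^(0.23t).
e^((0.346 − 0.23)t) = 15770/779 → e^(0.116·t) = 20.244.
0.116·t = ln(20.244) = 3.0079, so t = 3.0079/0.116 = 25.93.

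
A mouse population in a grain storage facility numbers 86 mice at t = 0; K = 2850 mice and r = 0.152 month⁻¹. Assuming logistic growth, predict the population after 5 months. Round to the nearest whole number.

A = (K − N₀)/N₀ = (2850 − 86)/86 = 32.14.
N(t) = K/(1 + A·e^(−rt)) = 2850/(1 + 32.14×e^(−0.152×5)).
e^(−0.76) = 0.46767; denominator = 1 + 32.14×0.46767 = 16.031.
N = 2850/16.031 = 177.785.

178 mice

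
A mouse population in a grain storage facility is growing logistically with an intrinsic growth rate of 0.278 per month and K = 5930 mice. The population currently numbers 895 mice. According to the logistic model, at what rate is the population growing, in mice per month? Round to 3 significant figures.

dN/dt = rN(1 − N/K) = 0.278 × 895 × (1 − 895/5930).
1 − 895/5930 = 0.84907; dN/dt = 0.278 × 895 × 0.84907 = 211.26.

211 mice per month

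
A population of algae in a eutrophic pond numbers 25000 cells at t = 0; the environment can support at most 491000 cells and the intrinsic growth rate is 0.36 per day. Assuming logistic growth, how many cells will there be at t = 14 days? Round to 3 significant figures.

438000 cells

A = (K − N₀)/N₀ = (491000 − 25000)/25000 = 18.64.
N(t) = K/(1 + A·e^(−rt)) = 491000/(1 + 18.64×e^(−0.36×14)).
e^(−5.04) = 0.0064737; denominator = 1 + 18.64×0.0064737 = 1.1207.
N = 491000/1.1207 = 438130.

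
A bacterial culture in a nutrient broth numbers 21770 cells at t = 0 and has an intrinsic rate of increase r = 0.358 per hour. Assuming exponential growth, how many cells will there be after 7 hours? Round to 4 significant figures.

266800 cells

N(t) = N₀·e^(rt) = 21770 × e^(0.358×7) = 21770 × e^2.506.
e^2.506 ≈ 12.256, so N ≈ 21770 × 12.256 = 266809.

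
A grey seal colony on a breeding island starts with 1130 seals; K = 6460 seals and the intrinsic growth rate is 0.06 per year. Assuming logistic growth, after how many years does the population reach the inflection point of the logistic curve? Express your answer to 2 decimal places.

Logistic growth is fastest at N = K/2 = 3230.
A = (K − N₀)/N₀ = 4.7168. Set K/(1 + A·e^(−rt)) = K/2 → A·e^(−rt) = 1.
e^(−0.06t) = 1/4.7168 = 0.212008, so t = ln(4.7168)/0.06 = 1.5511/0.06 = 25.852.

25.85 years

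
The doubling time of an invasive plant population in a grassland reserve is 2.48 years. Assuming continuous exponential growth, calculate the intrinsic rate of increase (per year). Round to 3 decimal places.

0.279 per year

r = ln(2)/t_d = 0.6931/2.48 = 0.27949.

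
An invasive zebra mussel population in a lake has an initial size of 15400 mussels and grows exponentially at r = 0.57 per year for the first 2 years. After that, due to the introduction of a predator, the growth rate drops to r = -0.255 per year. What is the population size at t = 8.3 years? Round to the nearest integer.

9659 mussels

Phase 1: N(2) = 15400·e^(0.57×2) = 15400·e^1.14 = 48152.2.
Phase 2 runs for 8.3 − 2 = 6.3 years at r = -0.255.
N(8.3) = 48152.2·e^(-0.255×6.3) = 48152.2·e^-1.607 = 9658.78.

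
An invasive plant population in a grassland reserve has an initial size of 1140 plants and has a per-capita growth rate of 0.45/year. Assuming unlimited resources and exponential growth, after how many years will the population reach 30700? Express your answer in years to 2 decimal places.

Set N₀·e^(rt) = 30700: e^(0.45·t) = 30700/1140 = 26.93.
0.45·t = ln(26.93) = 3.2932, so t = 3.2932/0.45 = 7.3183.

7.32 years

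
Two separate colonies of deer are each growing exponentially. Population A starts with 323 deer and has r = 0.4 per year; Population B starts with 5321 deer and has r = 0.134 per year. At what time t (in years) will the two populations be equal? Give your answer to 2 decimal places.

Set 323·e^(0.4t) = 5321·e^(0.134t).
e^((0.4 − 0.134)t) = 5321/323 → e^(0.266·t) = 16.474.
0.266·t = ln(16.474) = 2.8018, so t = 2.8018/0.266 = 10.533.

10.53 years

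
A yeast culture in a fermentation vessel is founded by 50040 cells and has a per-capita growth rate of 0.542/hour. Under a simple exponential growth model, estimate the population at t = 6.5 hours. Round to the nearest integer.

1695652 cells

N(t) = N₀·e^(rt) = 50040 × e^(0.542×6.5) = 50040 × e^3.523.
e^3.523 ≈ 33.886, so N ≈ 50040 × 33.886 = 1.695652×10^6.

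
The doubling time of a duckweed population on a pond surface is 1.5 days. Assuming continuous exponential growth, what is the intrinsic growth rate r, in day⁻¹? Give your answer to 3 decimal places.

0.462 per day

r = ln(2)/t_d = 0.6931/1.5 = 0.4621.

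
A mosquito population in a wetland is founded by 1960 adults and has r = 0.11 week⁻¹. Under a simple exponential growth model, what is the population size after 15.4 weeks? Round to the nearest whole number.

10665 adults

N(t) = N₀·e^(rt) = 1960 × e^(0.11×15.4) = 1960 × e^1.694.
e^1.694 ≈ 5.4412, so N ≈ 1960 × 5.4412 = 10664.8.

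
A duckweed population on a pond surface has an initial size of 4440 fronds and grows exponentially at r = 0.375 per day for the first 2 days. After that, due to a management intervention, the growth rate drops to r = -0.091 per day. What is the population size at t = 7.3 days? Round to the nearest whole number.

5803 fronds

Phase 1: N(2) = 4440·e^(0.375×2) = 4440·e^0.75 = 9399.48.
Phase 2 runs for 7.3 − 2 = 5.3 days at r = -0.091.
N(7.3) = 9399.48·e^(-0.091×5.3) = 9399.48·e^-0.4823 = 5802.88.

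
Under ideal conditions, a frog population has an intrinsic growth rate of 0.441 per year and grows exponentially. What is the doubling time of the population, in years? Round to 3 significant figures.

Doubling time t_d = ln(2)/r = 0.6931/0.441 = 1.5718.

1.57 years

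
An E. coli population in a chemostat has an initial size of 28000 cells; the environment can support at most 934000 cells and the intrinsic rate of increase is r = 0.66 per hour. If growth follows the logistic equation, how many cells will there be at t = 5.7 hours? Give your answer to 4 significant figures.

533100 cells

A = (K − N₀)/N₀ = (934000 − 28000)/28000 = 32.357.
N(t) = K/(1 + A·e^(−rt)) = 934000/(1 + 32.357×e^(−0.66×5.7)).
e^(−3.762) = 0.023237; denominator = 1 + 32.357×0.023237 = 1.7519.
N = 934000/1.7519 = 533138.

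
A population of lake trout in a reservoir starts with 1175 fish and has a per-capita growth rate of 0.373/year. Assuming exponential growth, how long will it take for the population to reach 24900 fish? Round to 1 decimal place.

8.2 years

Set N₀·e^(rt) = 24900: e^(0.373·t) = 24900/1175 = 21.191.
0.373·t = ln(21.191) = 3.0536, so t = 3.0536/0.373 = 8.1866.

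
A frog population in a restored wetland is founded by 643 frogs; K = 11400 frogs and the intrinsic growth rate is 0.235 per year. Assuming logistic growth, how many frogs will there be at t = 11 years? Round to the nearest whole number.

5041 frogs

A = (K − N₀)/N₀ = (11400 − 643)/643 = 16.729.
N(t) = K/(1 + A·e^(−rt)) = 11400/(1 + 16.729×e^(−0.235×11)).
e^(−2.585) = 0.075396; denominator = 1 + 16.729×0.075396 = 2.2613.
N = 11400/2.2613 = 5041.28.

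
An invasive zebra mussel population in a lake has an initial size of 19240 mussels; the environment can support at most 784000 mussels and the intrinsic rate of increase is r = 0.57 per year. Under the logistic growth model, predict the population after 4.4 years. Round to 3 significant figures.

185000 mussels

A = (K − N₀)/N₀ = (784000 − 19240)/19240 = 39.748.
N(t) = K/(1 + A·e^(−rt)) = 784000/(1 + 39.748×e^(−0.57×4.4)).
e^(−2.508) = 0.081431; denominator = 1 + 39.748×0.081431 = 4.2368.
N = 784000/4.2368 = 185047.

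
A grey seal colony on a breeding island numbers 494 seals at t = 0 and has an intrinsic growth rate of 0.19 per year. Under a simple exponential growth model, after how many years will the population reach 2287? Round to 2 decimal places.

8.07 years

Set N₀·e^(rt) = 2287: e^(0.19·t) = 2287/494 = 4.6296.
0.19·t = ln(4.6296) = 1.5325, so t = 1.5325/0.19 = 8.0656.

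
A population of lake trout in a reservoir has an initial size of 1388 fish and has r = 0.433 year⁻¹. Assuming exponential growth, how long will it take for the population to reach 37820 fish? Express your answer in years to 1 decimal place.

7.6 years

Set N₀·e^(rt) = 37820: e^(0.433·t) = 37820/1388 = 27.248.
0.433·t = ln(27.248) = 3.305, so t = 3.305/0.433 = 7.6327.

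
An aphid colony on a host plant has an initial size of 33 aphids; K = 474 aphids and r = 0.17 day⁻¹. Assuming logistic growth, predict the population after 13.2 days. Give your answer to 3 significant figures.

196 aphids

A = (K − N₀)/N₀ = (474 − 33)/33 = 13.364.
N(t) = K/(1 + A·e^(−rt)) = 474/(1 + 13.364×e^(−0.17×13.2)).
e^(−2.244) = 0.10603; denominator = 1 + 13.364×0.10603 = 2.417.
N = 474/2.417 = 196.111.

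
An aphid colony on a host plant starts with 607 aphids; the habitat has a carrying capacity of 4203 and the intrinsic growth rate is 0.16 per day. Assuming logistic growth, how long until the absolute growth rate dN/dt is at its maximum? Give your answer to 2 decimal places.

11.12 days

Logistic growth is fastest at N = K/2 = 2101.5.
A = (K − N₀)/N₀ = 5.9242. Set K/(1 + A·e^(−rt)) = K/2 → A·e^(−rt) = 1.
e^(−0.16t) = 1/5.9242 = 0.168799, so t = ln(5.9242)/0.16 = 1.779/0.16 = 11.119.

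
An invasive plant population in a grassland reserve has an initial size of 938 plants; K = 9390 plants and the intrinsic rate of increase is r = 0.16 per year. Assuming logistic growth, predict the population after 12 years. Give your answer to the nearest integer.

A = (K − N₀)/N₀ = (9390 − 938)/938 = 9.0107.
N(t) = K/(1 + A·e^(−rt)) = 9390/(1 + 9.0107×e^(−0.16×12)).
e^(−1.92) = 0.14661; denominator = 1 + 9.0107×0.14661 = 2.321.
N = 9390/2.321 = 4045.63.

4046 plants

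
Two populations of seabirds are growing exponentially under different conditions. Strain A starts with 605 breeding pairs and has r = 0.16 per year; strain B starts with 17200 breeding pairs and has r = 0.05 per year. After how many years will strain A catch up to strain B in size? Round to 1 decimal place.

Set 605·e^(0.16t) = 17200·e^(0.05t).
e^((0.16 − 0.05)t) = 17200/605 → e^(0.11·t) = 28.43.
0.11·t = ln(28.43) = 3.3474, so t = 3.3474/0.11 = 30.431.

30.4 years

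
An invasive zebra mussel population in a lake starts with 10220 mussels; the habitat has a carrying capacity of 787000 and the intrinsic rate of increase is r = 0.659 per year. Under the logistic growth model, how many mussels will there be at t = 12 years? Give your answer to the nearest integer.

765598 mussels

A = (K − N₀)/N₀ = (787000 − 10220)/10220 = 76.006.
N(t) = K/(1 + A·e^(−rt)) = 787000/(1 + 76.006×e^(−0.659×12)).
e^(−7.908) = 0.00036779; denominator = 1 + 76.006×0.00036779 = 1.028.
N = 787000/1.028 = 765598.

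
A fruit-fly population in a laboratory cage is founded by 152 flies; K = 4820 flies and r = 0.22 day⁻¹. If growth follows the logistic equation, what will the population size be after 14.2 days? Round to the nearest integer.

A = (K − N₀)/N₀ = (4820 − 152)/152 = 30.711.
N(t) = K/(1 + A·e^(−rt)) = 4820/(1 + 30.711×e^(−0.22×14.2)).
e^(−3.124) = 0.043981; denominator = 1 + 30.711×0.043981 = 2.3507.
N = 4820/2.3507 = 2050.47.

2050 flies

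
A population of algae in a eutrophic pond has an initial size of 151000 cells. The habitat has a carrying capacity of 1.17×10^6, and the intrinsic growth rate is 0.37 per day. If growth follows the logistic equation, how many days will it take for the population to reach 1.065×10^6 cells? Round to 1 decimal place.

A = (K − N₀)/N₀ = (1.17×10^6 − 151000)/151000 = 6.7483.
Solve 1.17×10^6/(1 + 6.7483·e^(−0.37t)) = 1.065×10^6: 1 + 6.7483·e^(−0.37t) = 1.0986, so e^(−0.37t) = 0.0146097.
−0.37·t = ln(0.0146097) = -4.2261, so t = 4.2261/0.37 = 11.422.

11.4 days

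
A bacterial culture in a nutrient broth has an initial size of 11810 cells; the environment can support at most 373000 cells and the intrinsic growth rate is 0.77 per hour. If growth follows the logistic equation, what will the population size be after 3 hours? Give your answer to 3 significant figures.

92400 cells

A = (K − N₀)/N₀ = (373000 − 11810)/11810 = 30.583.
N(t) = K/(1 + A·e^(−rt)) = 373000/(1 + 30.583×e^(−0.77×3)).
e^(−2.31) = 0.099261; denominator = 1 + 30.583×0.099261 = 4.0357.
N = 373000/4.0357 = 92424.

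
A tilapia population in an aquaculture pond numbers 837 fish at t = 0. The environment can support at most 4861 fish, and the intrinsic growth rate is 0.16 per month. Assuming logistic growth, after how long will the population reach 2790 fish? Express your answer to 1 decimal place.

11.7 months

A = (K − N₀)/N₀ = (4861 − 837)/837 = 4.8076.
Solve 4861/(1 + 4.8076·e^(−0.16t)) = 2790: 1 + 4.8076·e^(−0.16t) = 1.7423, so e^(−0.16t) = 0.154399.
−0.16·t = ln(0.154399) = -1.8682, so t = 1.8682/0.16 = 11.676.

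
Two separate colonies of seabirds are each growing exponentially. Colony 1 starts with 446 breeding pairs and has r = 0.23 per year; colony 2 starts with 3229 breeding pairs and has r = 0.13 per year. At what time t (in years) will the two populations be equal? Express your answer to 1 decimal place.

19.8 years

Set 446·e^(0.23t) = 3229·e^(0.13t).
e^((0.23 − 0.13)t) = 3229/446 → e^(0.1·t) = 7.2399.
0.1·t = ln(7.2399) = 1.9796, so t = 1.9796/0.1 = 19.796.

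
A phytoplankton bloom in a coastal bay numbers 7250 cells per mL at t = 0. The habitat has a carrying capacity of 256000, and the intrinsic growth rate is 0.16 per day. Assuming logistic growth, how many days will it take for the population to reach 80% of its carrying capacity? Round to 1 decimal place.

30.8 days

A = (K − N₀)/N₀ = (256000 − 7250)/7250 = 34.31.
Solve 256000/(1 + 34.31·e^(−0.16t)) = 204800: 1 + 34.31·e^(−0.16t) = 1.25, so e^(−0.16t) = 0.00728643.
−0.16·t = ln(0.00728643) = -4.9217, so t = 4.9217/0.16 = 30.761.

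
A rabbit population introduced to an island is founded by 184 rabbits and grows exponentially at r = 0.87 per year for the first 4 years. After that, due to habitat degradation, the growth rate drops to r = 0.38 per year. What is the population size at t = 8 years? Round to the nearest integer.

Phase 1: N(4) = 184·e^(0.87×4) = 184·e^3.48 = 5972.59.
Phase 2 runs for 8 − 4 = 4 years at r = 0.38.
N(8) = 5972.59·e^(0.38×4) = 5972.59·e^1.52 = 27308.

27308 rabbits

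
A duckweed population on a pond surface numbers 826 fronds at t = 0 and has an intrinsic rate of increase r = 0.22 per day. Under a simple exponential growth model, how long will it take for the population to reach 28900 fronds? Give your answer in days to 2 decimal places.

16.16 days

Set N₀·e^(rt) = 28900: e^(0.22·t) = 28900/826 = 34.988.
0.22·t = ln(34.988) = 3.555, so t = 3.555/0.22 = 16.159.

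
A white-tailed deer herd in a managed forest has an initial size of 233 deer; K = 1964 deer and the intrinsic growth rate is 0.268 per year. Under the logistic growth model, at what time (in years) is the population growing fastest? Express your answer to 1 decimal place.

Logistic growth is fastest at N = K/2 = 982.
A = (K − N₀)/N₀ = 7.4292. Set K/(1 + A·e^(−rt)) = K/2 → A·e^(−rt) = 1.
e^(−0.268t) = 1/7.4292 = 0.134604, so t = ln(7.4292)/0.268 = 2.0054/0.268 = 7.4829.

7.5 years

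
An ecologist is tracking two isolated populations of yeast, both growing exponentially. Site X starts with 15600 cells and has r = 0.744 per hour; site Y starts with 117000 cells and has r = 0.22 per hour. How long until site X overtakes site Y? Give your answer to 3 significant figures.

3.85 hours

Set 15600·e^(0.744t) = 117000·e^(0.22t).
e^((0.744 − 0.22)t) = 117000/15600 → e^(0.524·t) = 7.5.
0.524·t = ln(7.5) = 2.0149, so t = 2.0149/0.524 = 3.8452.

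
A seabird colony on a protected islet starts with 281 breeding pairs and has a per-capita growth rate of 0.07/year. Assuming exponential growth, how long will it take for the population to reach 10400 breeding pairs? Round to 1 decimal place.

Set N₀·e^(rt) = 10400: e^(0.07·t) = 10400/281 = 37.011.
0.07·t = ln(37.011) = 3.6112, so t = 3.6112/0.07 = 51.589.

51.6 years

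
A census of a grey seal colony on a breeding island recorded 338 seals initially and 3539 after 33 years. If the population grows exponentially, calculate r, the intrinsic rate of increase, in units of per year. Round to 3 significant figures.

From N(t) = N₀·e^(rt): e^(r·33) = 3539/338 = 10.47.
r·33 = ln(10.47) = 2.3486, so r = 2.3486/33 = 0.071168.

0.0712 per year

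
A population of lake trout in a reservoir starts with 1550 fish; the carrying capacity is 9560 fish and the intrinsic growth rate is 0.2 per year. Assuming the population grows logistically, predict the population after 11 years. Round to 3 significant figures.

6080 fish

A = (K − N₀)/N₀ = (9560 − 1550)/1550 = 5.1677.
N(t) = K/(1 + A·e^(−rt)) = 9560/(1 + 5.1677×e^(−0.2×11)).
e^(−2.2) = 0.1108; denominator = 1 + 5.1677×0.1108 = 1.5726.
N = 9560/1.5726 = 6079.1.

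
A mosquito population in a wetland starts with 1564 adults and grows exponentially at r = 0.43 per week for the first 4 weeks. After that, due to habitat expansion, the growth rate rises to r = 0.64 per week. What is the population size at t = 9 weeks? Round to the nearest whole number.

Phase 1: N(4) = 1564·e^(0.43×4) = 1564·e^1.72 = 8734.2.
Phase 2 runs for 9 − 4 = 5 weeks at r = 0.64.
N(9) = 8734.2·e^(0.64×5) = 8734.2·e^3.2 = 214272.

214272 adults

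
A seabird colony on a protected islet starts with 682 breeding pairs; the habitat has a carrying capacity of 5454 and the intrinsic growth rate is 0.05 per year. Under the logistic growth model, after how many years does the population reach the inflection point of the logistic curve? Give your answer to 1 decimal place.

38.9 years

Logistic growth is fastest at N = K/2 = 2727.
A = (K − N₀)/N₀ = 6.9971. Set K/(1 + A·e^(−rt)) = K/2 → A·e^(−rt) = 1.
e^(−0.05t) = 1/6.9971 = 0.142917, so t = ln(6.9971)/0.05 = 1.9455/0.05 = 38.91.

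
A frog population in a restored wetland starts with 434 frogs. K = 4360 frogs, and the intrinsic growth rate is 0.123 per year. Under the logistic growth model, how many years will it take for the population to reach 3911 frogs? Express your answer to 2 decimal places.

35.50 years

A = (K − N₀)/N₀ = (4360 − 434)/434 = 9.0461.
Solve 4360/(1 + 9.0461·e^(−0.123t)) = 3911: 1 + 9.0461·e^(−0.123t) = 1.1148, so e^(−0.123t) = 0.0126911.
−0.123·t = ln(0.0126911) = -4.3669, so t = 4.3669/0.123 = 35.503.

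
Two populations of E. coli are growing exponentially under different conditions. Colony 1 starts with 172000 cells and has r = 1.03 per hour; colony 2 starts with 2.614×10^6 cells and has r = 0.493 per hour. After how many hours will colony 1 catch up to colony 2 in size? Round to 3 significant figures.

5.07 hours

Set 172000·e^(1.03t) = 2.614×10^6·e^(0.493t).
e^((1.03 − 0.493)t) = 2.614×10^6/172000 → e^(0.537·t) = 15.198.
0.537·t = ln(15.198) = 2.7211, so t = 2.7211/0.537 = 5.0673.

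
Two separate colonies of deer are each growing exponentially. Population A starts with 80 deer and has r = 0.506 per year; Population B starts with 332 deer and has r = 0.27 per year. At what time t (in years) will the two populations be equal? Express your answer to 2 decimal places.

6.03 years

Set 80·e^(0.506t) = 332·e^(0.27t).
e^((0.506 − 0.27)t) = 332/80 → e^(0.236·t) = 4.15.
0.236·t = ln(4.15) = 1.4231, so t = 1.4231/0.236 = 6.0301.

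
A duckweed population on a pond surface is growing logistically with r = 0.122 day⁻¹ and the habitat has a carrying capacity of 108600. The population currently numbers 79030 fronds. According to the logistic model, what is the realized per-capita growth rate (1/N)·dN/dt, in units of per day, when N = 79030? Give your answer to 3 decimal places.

0.033 per day

(1/N)·dN/dt = r(1 − N/K) = 0.122 × (1 − 79030/108600).
= 0.122 × 0.27228 = 0.033219.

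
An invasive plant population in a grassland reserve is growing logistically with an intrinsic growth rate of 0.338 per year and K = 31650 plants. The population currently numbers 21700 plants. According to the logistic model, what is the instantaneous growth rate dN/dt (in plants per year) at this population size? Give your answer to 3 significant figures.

dN/dt = rN(1 − N/K) = 0.338 × 21700 × (1 − 21700/31650).
1 − 21700/31650 = 0.31438; dN/dt = 0.338 × 21700 × 0.31438 = 2305.8.

2310 plants per year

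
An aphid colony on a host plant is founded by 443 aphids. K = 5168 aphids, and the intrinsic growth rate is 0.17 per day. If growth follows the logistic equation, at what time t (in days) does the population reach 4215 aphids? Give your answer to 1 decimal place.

22.7 days

A = (K − N₀)/N₀ = (5168 − 443)/443 = 10.666.
Solve 5168/(1 + 10.666·e^(−0.17t)) = 4215: 1 + 10.666·e^(−0.17t) = 1.2261, so e^(−0.17t) = 0.0211981.
−0.17·t = ln(0.0211981) = -3.8538, so t = 3.8538/0.17 = 22.67.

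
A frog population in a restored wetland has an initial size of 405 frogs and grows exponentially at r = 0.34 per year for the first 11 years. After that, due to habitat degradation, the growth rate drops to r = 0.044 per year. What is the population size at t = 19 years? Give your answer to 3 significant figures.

24200 frogs

Phase 1: N(11) = 405·e^(0.34×11) = 405·e^3.74 = 17049.7.
Phase 2 runs for 19 − 11 = 8 years at r = 0.044.
N(19) = 17049.7·e^(0.044×8) = 17049.7·e^0.352 = 24243.1.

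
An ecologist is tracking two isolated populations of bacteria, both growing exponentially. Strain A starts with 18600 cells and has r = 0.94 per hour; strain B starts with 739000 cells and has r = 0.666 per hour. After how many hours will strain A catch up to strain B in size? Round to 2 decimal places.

Set 18600·e^(0.94t) = 739000·e^(0.666t).
e^((0.94 − 0.666)t) = 739000/18600 → e^(0.274·t) = 39.731.
0.274·t = ln(39.731) = 3.6821, so t = 3.6821/0.274 = 13.438.

13.44 hours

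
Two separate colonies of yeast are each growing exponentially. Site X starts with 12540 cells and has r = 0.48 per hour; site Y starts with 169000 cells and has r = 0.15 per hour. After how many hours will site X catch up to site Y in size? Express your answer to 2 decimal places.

Set 12540·e^(0.48t) = 169000·e^(0.15t).
e^((0.48 − 0.15)t) = 169000/12540 → e^(0.33·t) = 13.477.
0.33·t = ln(13.477) = 2.601, so t = 2.601/0.33 = 7.8817.

7.88 hours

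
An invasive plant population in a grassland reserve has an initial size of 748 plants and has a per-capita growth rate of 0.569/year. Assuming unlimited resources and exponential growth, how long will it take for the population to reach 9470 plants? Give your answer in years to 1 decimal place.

4.5 years

Set N₀·e^(rt) = 9470: e^(0.569·t) = 9470/748 = 12.66.
0.569·t = ln(12.66) = 2.5385, so t = 2.5385/0.569 = 4.4613.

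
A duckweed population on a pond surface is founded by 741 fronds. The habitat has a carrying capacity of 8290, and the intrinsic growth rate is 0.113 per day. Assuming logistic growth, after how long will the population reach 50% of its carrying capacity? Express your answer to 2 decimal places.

A = (K − N₀)/N₀ = (8290 − 741)/741 = 10.188.
Solve 8290/(1 + 10.188·e^(−0.113t)) = 4145: 1 + 10.188·e^(−0.113t) = 2, so e^(−0.113t) = 0.0981587.
−0.113·t = ln(0.0981587) = -2.3212, so t = 2.3212/0.113 = 20.541.

20.54 days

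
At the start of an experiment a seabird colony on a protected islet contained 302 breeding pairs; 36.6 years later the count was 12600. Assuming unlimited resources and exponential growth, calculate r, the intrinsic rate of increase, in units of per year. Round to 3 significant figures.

From N(t) = N₀·e^(rt): e^(r·36.6) = 12600/302 = 41.722.
r·36.6 = ln(41.722) = 3.731, so r = 3.731/36.6 = 0.10194.

0.102 per year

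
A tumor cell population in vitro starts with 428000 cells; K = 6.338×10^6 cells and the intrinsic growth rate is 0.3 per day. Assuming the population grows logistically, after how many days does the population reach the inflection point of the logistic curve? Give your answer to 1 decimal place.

8.8 days

Logistic growth is fastest at N = K/2 = 3.169×10^6.
A = (K − N₀)/N₀ = 13.808. Set K/(1 + A·e^(−rt)) = K/2 → A·e^(−rt) = 1.
e^(−0.3t) = 1/13.808 = 0.0724196, so t = ln(13.808)/0.3 = 2.6253/0.3 = 8.7509.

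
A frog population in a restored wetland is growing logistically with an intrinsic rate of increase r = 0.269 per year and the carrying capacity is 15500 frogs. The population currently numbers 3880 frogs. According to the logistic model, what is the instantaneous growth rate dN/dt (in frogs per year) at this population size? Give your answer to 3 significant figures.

782 frogs per year

dN/dt = rN(1 − N/K) = 0.269 × 3880 × (1 − 3880/15500).
1 − 3880/15500 = 0.74968; dN/dt = 0.269 × 3880 × 0.74968 = 782.45.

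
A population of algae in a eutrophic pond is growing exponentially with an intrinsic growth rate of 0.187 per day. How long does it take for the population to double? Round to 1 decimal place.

Doubling time t_d = ln(2)/r = 0.6931/0.187 = 3.7067.

3.7 days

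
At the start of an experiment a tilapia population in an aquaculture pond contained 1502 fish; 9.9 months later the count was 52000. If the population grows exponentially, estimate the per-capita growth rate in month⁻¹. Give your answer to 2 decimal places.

0.36 per month

From N(t) = N₀·e^(rt): e^(r·9.9) = 52000/1502 = 34.621.
r·9.9 = ln(34.621) = 3.5444, so r = 3.5444/9.9 = 0.35802.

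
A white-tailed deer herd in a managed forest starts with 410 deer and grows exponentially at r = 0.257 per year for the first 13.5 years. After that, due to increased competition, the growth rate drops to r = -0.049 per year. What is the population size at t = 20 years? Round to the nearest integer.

9577 deer

Phase 1: N(13.5) = 410·e^(0.257×13.5) = 410·e^3.47 = 13169.5.
Phase 2 runs for 20 − 13.5 = 6.5 years at r = -0.049.
N(20) = 13169.5·e^(-0.049×6.5) = 13169.5·e^-0.3185 = 9577.36.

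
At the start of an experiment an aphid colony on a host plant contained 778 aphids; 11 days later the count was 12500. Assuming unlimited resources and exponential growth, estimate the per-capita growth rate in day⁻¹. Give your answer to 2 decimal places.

From N(t) = N₀·e^(rt): e^(r·11) = 12500/778 = 16.067.
r·11 = ln(16.067) = 2.7768, so r = 2.7768/11 = 0.25243.

0.25 per day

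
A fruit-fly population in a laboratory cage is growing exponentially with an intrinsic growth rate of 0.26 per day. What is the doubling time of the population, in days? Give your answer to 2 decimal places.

2.67 days

Doubling time t_d = ln(2)/r = 0.6931/0.26 = 2.666.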